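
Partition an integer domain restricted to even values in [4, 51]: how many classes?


Constraint: even integers in [4, 51]
Class 1: x < 4 — out-of-range invalid
Class 2: x in [4,51] but odd — wrong type invalid
Class 3: x in [4,51] and even — valid
Class 4: x > 51 — out-of-range invalid
Total equivalence classes: 4

4 equivalence classes


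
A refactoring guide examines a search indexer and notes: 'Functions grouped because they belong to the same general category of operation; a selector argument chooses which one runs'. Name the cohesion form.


Reasoning: Grouped by category of activity, not by data or sequence
Type: Logical cohesion

Logical cohesion


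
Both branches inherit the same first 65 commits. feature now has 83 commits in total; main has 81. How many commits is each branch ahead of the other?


Common ancestor: commit #65
feature commits after divergence: 83 - 65 = 18
main commits after divergence: 81 - 65 = 16
feature is 18 commits ahead of main
main is 16 commits ahead of feature

feature ahead: 18, main ahead: 16


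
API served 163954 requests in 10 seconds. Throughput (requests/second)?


Formula: throughput = requests / seconds
throughput = 163954 / 10
throughput = 16395.4 requests/second

16395.4 requests/second


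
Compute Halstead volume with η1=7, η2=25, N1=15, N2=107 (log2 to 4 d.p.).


Formula: V = N * log2(η), where N = N1 + N2 and η = η1 + η2
η = 7 + 25 = 32
N = 15 + 107 = 122
log2(32) ≈ 5.0000
V = 122 * 5.0000 = 610.00

610.00


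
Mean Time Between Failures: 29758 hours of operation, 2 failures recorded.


Formula: MTBF = Total operating time / Number of failures
MTBF = 29758 / 2
MTBF = 14879.0 hours

14879.0 hours


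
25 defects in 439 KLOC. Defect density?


Defect density = defects / KLOC
Defect density = 25 / 439
Defect density = 0.057 defects/KLOC

0.057 defects/KLOC


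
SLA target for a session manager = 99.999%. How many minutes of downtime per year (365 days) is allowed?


Formula: allowed downtime = period * (100 - SLA) / 100
Period (year (365 days)) = 525600 minutes
Unavailability fraction = (100 - 99.999) / 100
Allowed downtime = 525600 * (100 - 99.999) / 100
Allowed downtime = 5.256 minutes

5.256 minutes


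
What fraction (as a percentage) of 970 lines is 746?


Coverage = covered / total * 100
Coverage = 746 / 970 * 100
Coverage = 76.91%

76.91%


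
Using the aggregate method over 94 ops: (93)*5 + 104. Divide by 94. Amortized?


Formula: Amortized cost = Total cost / Operations
Total cost = (93 * 5) + (1 * 104)
Total cost = 465 + 104 = 569
Amortized = 569 / 94 = 6.0532

6.0532


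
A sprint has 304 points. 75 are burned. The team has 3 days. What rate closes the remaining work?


Formula: Required rate = Remaining points / Days left
Remaining = 304 - 75 = 229 points
Required rate = 229 / 3 = 76.33 points/day

76.33 points/day


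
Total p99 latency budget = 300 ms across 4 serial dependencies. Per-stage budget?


Formula: per_stage = total_budget / stages
per_stage = 300 / 4
per_stage = 75.0 ms

75.0 ms


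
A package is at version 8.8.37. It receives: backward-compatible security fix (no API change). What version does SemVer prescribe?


Current: 8.8.37
Change category: 'backward-compatible security fix (no API change)' → patch bump
SemVer rule: patch bump → increment PATCH (MAJOR and MINOR unchanged)
New: 8.8.38

8.8.38


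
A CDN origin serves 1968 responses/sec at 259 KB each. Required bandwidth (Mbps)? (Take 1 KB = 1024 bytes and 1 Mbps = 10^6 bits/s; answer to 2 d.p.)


Formula: Mbps = payload_bytes * RPS * 8 / 1e6
Payload per request = 259 KB = 259 * 1024 = 265216 bytes
Total bytes/sec = 265216 * 1968 = 521945088
Total bits/sec = 521945088 * 8 = 4175560704
Mbps = 4175560704 / 1e6 = 4175.56

4175.56 Mbps


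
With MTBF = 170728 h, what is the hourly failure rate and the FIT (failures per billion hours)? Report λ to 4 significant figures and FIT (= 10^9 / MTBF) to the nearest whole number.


Formula: λ = 1 / MTBF; FIT = λ × 1e9 = 1e9 / MTBF
λ = 1 / 170728 ≈ 5.857e-06 failures/hour
FIT = 1e9 / 170728 ≈ 5857 failures per 1e9 hours (nearest whole number)

λ = 5.857e-06 /h, FIT = 5857


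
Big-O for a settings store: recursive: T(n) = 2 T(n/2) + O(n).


Reasoning: master theorem case 2 (merge-sort recurrence)
Complexity: O(n log n)

O(n log n)


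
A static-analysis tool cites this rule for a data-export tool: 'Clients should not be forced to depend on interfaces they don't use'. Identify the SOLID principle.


This describes the Interface Segregation Principle (ISP)

Interface Segregation Principle (ISP)


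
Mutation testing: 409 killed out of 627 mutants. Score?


Mutation score = killed / total * 100
Mutation score = 409 / 627 * 100
Mutation score = 65.23%

65.23%


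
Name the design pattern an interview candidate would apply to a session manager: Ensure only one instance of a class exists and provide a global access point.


This matches the Singleton pattern

Singleton


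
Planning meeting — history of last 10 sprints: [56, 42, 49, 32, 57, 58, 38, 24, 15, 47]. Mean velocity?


Formula: Avg velocity = Total points / Number of sprints
Points: [56, 42, 49, 32, 57, 58, 38, 24, 15, 47]
Sum = 56 + 42 + 49 + 32 + 57 + 58 + 38 + 24 + 15 + 47 = 418
Avg velocity = 418 / 10 = 41.8 points/sprint

41.8 points/sprint


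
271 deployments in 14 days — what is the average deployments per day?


Formula: deployments per day = releases / days
= 271 / 14
= 19.357 deploys/day
(equivalently, 135.5 deploys/week)

19.357 deploys/day


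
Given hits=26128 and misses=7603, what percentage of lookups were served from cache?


Formula: hit rate = hits / (hits + misses) * 100
hit rate = 26128 / (26128 + 7603) * 100
hit rate = 26128 / 33731 * 100
hit rate = 77.46%

77.46%


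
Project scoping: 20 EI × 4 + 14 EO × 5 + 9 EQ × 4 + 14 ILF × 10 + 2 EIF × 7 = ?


UFP = EI*4 + EO*5 + EQ*4 + ILF*10 + EIF*7
UFP = 20*4 + 14*5 + 9*4 + 14*10 + 2*7
UFP = 80 + 70 + 36 + 140 + 14
UFP = 340

340


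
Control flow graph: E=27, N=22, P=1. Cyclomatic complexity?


Formula: V(G) = E - N + 2P
V(G) = 27 - 22 + 2*1
V(G) = 5 + 2
V(G) = 7

7


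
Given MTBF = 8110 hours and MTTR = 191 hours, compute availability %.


Availability = MTBF / (MTBF + MTTR)
Availability = 8110 / (8110 + 191)
Availability = 8110 / 8301
Availability = 97.6991%

97.6991%


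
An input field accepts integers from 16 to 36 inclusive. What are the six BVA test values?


Range: [16, 36]
Boundaries: just below min, min, min+1, max-1, max, just above max
Values: [15, 16, 17, 35, 36, 37]

[15, 16, 17, 35, 36, 37]


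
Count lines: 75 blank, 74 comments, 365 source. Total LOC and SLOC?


Total LOC = blank + comment + code
Total LOC = 75 + 74 + 365 = 514
SLOC (source only) = code = 365

Total LOC: 514, SLOC: 365


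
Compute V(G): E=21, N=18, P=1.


Formula: V(G) = E - N + 2P
V(G) = 21 - 18 + 2*1
V(G) = 3 + 2
V(G) = 5

5


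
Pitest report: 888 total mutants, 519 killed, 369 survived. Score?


Mutation score = killed / total * 100
Mutation score = 519 / 888 * 100
Mutation score = 58.45%

58.45%


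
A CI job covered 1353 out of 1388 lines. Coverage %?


Coverage = covered / total * 100
Coverage = 1353 / 1388 * 100
Coverage = 97.48%

97.48%


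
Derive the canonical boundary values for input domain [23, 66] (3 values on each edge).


Range: [23, 66]
Boundaries: just below min, min, min+1, max-1, max, just above max
Values: [22, 23, 24, 65, 66, 67]

[22, 23, 24, 65, 66, 67]


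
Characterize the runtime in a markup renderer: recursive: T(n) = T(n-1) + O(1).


Reasoning: linear recursion with constant work per frame
Complexity: O(n)

O(n)


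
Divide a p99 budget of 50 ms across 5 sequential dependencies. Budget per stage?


Formula: per_stage = total_budget / stages
per_stage = 50 / 5
per_stage = 10.0 ms

10.0 ms


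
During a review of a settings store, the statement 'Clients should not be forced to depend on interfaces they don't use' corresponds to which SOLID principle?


This describes the Interface Segregation Principle (ISP)

Interface Segregation Principle (ISP)


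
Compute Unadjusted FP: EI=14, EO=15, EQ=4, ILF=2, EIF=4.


UFP = EI*4 + EO*5 + EQ*4 + ILF*10 + EIF*7
UFP = 14*4 + 15*5 + 4*4 + 2*10 + 4*7
UFP = 56 + 75 + 16 + 20 + 28
UFP = 195

195


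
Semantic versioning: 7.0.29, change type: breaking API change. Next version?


Current: 7.0.29
Change category: 'breaking API change' → major bump
SemVer rule: major bump → increment MAJOR, reset MINOR and PATCH to 0
New: 8.0.0

8.0.0


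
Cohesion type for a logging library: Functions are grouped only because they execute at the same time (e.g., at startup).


Reasoning: Related by timing only
Type: Temporal cohesion

Temporal cohesion


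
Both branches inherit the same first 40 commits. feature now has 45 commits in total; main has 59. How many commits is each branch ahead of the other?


Common ancestor: commit #40
feature commits after divergence: 45 - 40 = 5
main commits after divergence: 59 - 40 = 19
feature is 5 commits ahead of main
main is 19 commits ahead of feature

feature ahead: 5, main ahead: 19


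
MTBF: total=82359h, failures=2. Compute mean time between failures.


Formula: MTBF = Total operating time / Number of failures
MTBF = 82359 / 2
MTBF = 41179.5 hours

41179.5 hours


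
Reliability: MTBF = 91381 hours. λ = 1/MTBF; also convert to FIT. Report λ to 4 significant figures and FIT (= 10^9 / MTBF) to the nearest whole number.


Formula: λ = 1 / MTBF; FIT = λ × 1e9 = 1e9 / MTBF
λ = 1 / 91381 ≈ 1.094e-05 failures/hour
FIT = 1e9 / 91381 ≈ 10943 failures per 1e9 hours (nearest whole number)

λ = 1.094e-05 /h, FIT = 10943


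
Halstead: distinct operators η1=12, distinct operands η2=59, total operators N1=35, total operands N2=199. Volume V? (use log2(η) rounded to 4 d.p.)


Formula: V = N * log2(η), where N = N1 + N2 and η = η1 + η2
η = 12 + 59 = 71
N = 35 + 199 = 234
log2(71) ≈ 6.1497
V = 234 * 6.1497 = 1439.03

1439.03


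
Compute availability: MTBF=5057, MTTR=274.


Availability = MTBF / (MTBF + MTTR)
Availability = 5057 / (5057 + 274)
Availability = 5057 / 5331
Availability = 94.8603%

94.8603%


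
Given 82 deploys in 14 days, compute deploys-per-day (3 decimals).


Formula: deployments per day = releases / days
= 82 / 14
= 5.857 deploys/day
(equivalently, 41.0 deploys/week)

5.857 deploys/day


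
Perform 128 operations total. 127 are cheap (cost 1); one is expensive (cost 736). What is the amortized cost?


Formula: Amortized cost = Total cost / Operations
Total cost = (127 * 1) + (1 * 736)
Total cost = 127 + 736 = 863
Amortized = 863 / 128 = 6.7422

6.7422


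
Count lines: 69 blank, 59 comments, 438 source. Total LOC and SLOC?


Total LOC = blank + comment + code
Total LOC = 69 + 59 + 438 = 566
SLOC (source only) = code = 438

Total LOC: 566, SLOC: 438


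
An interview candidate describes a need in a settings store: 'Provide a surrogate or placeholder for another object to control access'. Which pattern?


This matches the Proxy pattern

Proxy


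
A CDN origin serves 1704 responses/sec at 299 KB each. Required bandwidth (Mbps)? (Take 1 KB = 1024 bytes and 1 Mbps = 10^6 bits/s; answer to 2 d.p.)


Formula: Mbps = payload_bytes * RPS * 8 / 1e6
Payload per request = 299 KB = 299 * 1024 = 306176 bytes
Total bytes/sec = 306176 * 1704 = 521723904
Total bits/sec = 521723904 * 8 = 4173791232
Mbps = 4173791232 / 1e6 = 4173.79

4173.79 Mbps


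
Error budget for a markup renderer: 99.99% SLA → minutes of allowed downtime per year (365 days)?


Formula: allowed downtime = period * (100 - SLA) / 100
Period (year (365 days)) = 525600 minutes
Unavailability fraction = (100 - 99.99) / 100
Allowed downtime = 525600 * (100 - 99.99) / 100
Allowed downtime = 52.56 minutes

52.56 minutes


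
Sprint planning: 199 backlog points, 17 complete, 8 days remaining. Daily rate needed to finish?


Formula: Required rate = Remaining points / Days left
Remaining = 199 - 17 = 182 points
Required rate = 182 / 8 = 22.75 points/day

22.75 points/day


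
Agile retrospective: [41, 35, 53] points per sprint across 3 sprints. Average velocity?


Formula: Avg velocity = Total points / Number of sprints
Points: [41, 35, 53]
Sum = 41 + 35 + 53 = 129
Avg velocity = 129 / 3 = 43.0 points/sprint

43.0 points/sprint


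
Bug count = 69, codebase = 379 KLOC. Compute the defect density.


Defect density = defects / KLOC
Defect density = 69 / 379
Defect density = 0.182 defects/KLOC

0.182 defects/KLOC


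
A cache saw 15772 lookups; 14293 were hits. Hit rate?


Formula: hit rate = hits / (hits + misses) * 100
hit rate = 14293 / (14293 + 1479) * 100
hit rate = 14293 / 15772 * 100
hit rate = 90.62%

90.62%


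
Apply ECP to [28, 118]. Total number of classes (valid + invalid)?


Valid range: [28, 118]
Class 1: x < 28 — invalid
Class 2: 28 ≤ x ≤ 118 — valid
Class 3: x > 118 — invalid
Total equivalence classes: 3

3 equivalence classes


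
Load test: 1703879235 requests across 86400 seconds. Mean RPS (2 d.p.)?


Formula: throughput = requests / seconds
throughput = 1703879235 / 86400
throughput = 19720.82 requests/second

19720.82 requests/second


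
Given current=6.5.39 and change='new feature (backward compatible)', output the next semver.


Current: 6.5.39
Change category: 'new feature (backward compatible)' → minor bump
SemVer rule: minor bump → increment MINOR, reset PATCH to 0 (MAJOR unchanged)
New: 6.6.0

6.6.0


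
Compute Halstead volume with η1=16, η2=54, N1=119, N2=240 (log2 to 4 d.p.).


Formula: V = N * log2(η), where N = N1 + N2 and η = η1 + η2
η = 16 + 54 = 70
N = 119 + 240 = 359
log2(70) ≈ 6.1293
V = 359 * 6.1293 = 2200.42

2200.42


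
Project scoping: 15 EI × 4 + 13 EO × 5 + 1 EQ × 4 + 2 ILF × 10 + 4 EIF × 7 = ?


UFP = EI*4 + EO*5 + EQ*4 + ILF*10 + EIF*7
UFP = 15*4 + 13*5 + 1*4 + 2*10 + 4*7
UFP = 60 + 65 + 4 + 20 + 28
UFP = 177

177


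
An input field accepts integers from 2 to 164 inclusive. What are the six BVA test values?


Range: [2, 164]
Boundaries: just below min, min, min+1, max-1, max, just above max
Values: [1, 2, 3, 163, 164, 165]

[1, 2, 3, 163, 164, 165]


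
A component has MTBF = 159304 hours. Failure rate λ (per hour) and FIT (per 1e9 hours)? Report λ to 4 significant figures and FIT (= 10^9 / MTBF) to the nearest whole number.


Formula: λ = 1 / MTBF; FIT = λ × 1e9 = 1e9 / MTBF
λ = 1 / 159304 ≈ 6.277e-06 failures/hour
FIT = 1e9 / 159304 ≈ 6277 failures per 1e9 hours (nearest whole number)

λ = 6.277e-06 /h, FIT = 6277


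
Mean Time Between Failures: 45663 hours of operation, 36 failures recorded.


Formula: MTBF = Total operating time / Number of failures
MTBF = 45663 / 36
MTBF = 1268.42 hours

1268.42 hours


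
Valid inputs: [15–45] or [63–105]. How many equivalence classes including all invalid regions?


Valid ranges: [15,45] and [63,105]
Class 1: x < 15 — invalid
Class 2: 15 ≤ x ≤ 45 — valid
Class 3: 45 < x < 63 — invalid (gap between ranges)
Class 4: 63 ≤ x ≤ 105 — valid
Class 5: x > 105 — invalid
Total equivalence classes: 5

5 equivalence classes


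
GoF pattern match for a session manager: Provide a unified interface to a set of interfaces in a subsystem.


This matches the Facade pattern

Facade


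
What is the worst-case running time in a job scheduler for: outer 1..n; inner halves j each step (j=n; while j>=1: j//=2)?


Reasoning: n times log n
Complexity: O(n log n)

O(n log n)


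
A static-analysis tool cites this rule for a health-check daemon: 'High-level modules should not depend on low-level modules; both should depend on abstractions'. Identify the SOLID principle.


This describes the Dependency Inversion Principle (DIP)

Dependency Inversion Principle (DIP)


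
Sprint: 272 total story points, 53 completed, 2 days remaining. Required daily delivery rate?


Formula: Required rate = Remaining points / Days left
Remaining = 272 - 53 = 219 points
Required rate = 219 / 2 = 109.5 points/day

109.5 points/day


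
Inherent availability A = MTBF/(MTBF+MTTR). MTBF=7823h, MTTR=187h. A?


Availability = MTBF / (MTBF + MTTR)
Availability = 7823 / (7823 + 187)
Availability = 7823 / 8010
Availability = 97.6654%

97.6654%


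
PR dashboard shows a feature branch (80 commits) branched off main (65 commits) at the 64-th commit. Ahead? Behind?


Common ancestor: commit #64
feature commits after divergence: 80 - 64 = 16
main commits after divergence: 65 - 64 = 1
feature is 16 commits ahead of main
main is 1 commits ahead of feature

feature ahead: 16, main ahead: 1


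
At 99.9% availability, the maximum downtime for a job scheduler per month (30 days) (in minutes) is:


Formula: allowed downtime = period * (100 - SLA) / 100
Period (month (30 days)) = 43200 minutes
Unavailability fraction = (100 - 99.9) / 100
Allowed downtime = 43200 * (100 - 99.9) / 100
Allowed downtime = 43.2 minutes

43.2 minutes


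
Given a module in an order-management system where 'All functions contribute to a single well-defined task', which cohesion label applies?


Reasoning: Best: single purpose
Type: Functional cohesion

Functional cohesion


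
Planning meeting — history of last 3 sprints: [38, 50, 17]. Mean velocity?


Formula: Avg velocity = Total points / Number of sprints
Points: [38, 50, 17]
Sum = 38 + 50 + 17 = 105
Avg velocity = 105 / 3 = 35.0 points/sprint

35.0 points/sprint


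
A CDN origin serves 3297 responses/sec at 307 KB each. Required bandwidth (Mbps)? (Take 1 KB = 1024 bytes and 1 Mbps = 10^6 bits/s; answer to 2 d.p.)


Formula: Mbps = payload_bytes * RPS * 8 / 1e6
Payload per request = 307 KB = 307 * 1024 = 314368 bytes
Total bytes/sec = 314368 * 3297 = 1036471296
Total bits/sec = 1036471296 * 8 = 8291770368
Mbps = 8291770368 / 1e6 = 8291.77

8291.77 Mbps


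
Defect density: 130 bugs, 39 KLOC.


Defect density = defects / KLOC
Defect density = 130 / 39
Defect density = 3.333 defects/KLOC

3.333 defects/KLOC


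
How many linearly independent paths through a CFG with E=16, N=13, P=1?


Formula: V(G) = E - N + 2P
V(G) = 16 - 13 + 2*1
V(G) = 3 + 2
V(G) = 5

5


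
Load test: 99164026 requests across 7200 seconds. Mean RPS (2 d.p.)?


Formula: throughput = requests / seconds
throughput = 99164026 / 7200
throughput = 13772.78 requests/second

13772.78 requests/second


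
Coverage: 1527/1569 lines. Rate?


Coverage = covered / total * 100
Coverage = 1527 / 1569 * 100
Coverage = 97.32%

97.32%


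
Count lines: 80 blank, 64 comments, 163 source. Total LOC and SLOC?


Total LOC = blank + comment + code
Total LOC = 80 + 64 + 163 = 307
SLOC (source only) = code = 163

Total LOC: 307, SLOC: 163


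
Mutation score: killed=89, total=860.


Mutation score = killed / total * 100
Mutation score = 89 / 860 * 100
Mutation score = 10.35%

10.35%


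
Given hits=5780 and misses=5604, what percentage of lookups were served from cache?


Formula: hit rate = hits / (hits + misses) * 100
hit rate = 5780 / (5780 + 5604) * 100
hit rate = 5780 / 11384 * 100
hit rate = 50.77%

50.77%


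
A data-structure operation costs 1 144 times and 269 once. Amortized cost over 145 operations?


Formula: Amortized cost = Total cost / Operations
Total cost = (144 * 1) + (1 * 269)
Total cost = 144 + 269 = 413
Amortized = 413 / 145 = 2.8483

2.8483


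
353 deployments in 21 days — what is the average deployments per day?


Formula: deployments per day = releases / days
= 353 / 21
= 16.81 deploys/day
(equivalently, 117.67 deploys/week)

16.81 deploys/day


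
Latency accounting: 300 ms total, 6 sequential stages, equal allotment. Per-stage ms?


Formula: per_stage = total_budget / stages
per_stage = 300 / 6
per_stage = 50.0 ms

50.0 ms


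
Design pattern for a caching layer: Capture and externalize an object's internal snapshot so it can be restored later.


This matches the Memento pattern

Memento


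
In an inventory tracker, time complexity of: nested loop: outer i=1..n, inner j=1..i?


Reasoning: triangle: n(n+1)/2 ~ n^2/2
Complexity: O(n^2)

O(n^2)


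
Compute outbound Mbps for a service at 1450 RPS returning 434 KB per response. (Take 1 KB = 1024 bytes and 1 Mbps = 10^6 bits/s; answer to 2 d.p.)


Formula: Mbps = payload_bytes * RPS * 8 / 1e6
Payload per request = 434 KB = 434 * 1024 = 444416 bytes
Total bytes/sec = 444416 * 1450 = 644403200
Total bits/sec = 644403200 * 8 = 5155225600
Mbps = 5155225600 / 1e6 = 5155.23

5155.23 Mbps


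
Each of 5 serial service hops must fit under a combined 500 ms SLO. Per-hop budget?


Formula: per_stage = total_budget / stages
per_stage = 500 / 5
per_stage = 100.0 ms

100.0 ms


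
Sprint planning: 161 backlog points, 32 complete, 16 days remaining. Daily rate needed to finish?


Formula: Required rate = Remaining points / Days left
Remaining = 161 - 32 = 129 points
Required rate = 129 / 16 = 8.06 points/day

8.06 points/day


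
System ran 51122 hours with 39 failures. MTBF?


Formula: MTBF = Total operating time / Number of failures
MTBF = 51122 / 39
MTBF = 1310.82 hours

1310.82 hours


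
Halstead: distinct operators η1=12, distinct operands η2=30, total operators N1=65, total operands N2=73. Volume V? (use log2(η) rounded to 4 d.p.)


Formula: V = N * log2(η), where N = N1 + N2 and η = η1 + η2
η = 12 + 30 = 42
N = 65 + 73 = 138
log2(42) ≈ 5.3923
V = 138 * 5.3923 = 744.14

744.14


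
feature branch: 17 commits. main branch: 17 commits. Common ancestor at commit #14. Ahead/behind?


Common ancestor: commit #14
feature commits after divergence: 17 - 14 = 3
main commits after divergence: 17 - 14 = 3
feature is 3 commits ahead of main
main is 3 commits ahead of feature

feature ahead: 3, main ahead: 3


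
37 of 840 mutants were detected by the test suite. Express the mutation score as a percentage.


Mutation score = killed / total * 100
Mutation score = 37 / 840 * 100
Mutation score = 4.4%

4.4%


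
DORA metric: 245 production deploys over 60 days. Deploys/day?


Formula: deployments per day = releases / days
= 245 / 60
= 4.083 deploys/day
(equivalently, 28.58 deploys/week)

4.083 deploys/day


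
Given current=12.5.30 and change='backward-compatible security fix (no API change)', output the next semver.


Current: 12.5.30
Change category: 'backward-compatible security fix (no API change)' → patch bump
SemVer rule: patch bump → increment PATCH (MAJOR and MINOR unchanged)
New: 12.5.31

12.5.31


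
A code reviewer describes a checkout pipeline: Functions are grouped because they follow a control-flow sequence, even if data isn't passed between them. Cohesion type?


Reasoning: Grouped by order of execution within a routine, not by data flow
Type: Procedural cohesion

Procedural cohesion


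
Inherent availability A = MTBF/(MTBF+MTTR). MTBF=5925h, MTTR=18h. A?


Availability = MTBF / (MTBF + MTTR)
Availability = 5925 / (5925 + 18)
Availability = 5925 / 5943
Availability = 99.6971%

99.6971%


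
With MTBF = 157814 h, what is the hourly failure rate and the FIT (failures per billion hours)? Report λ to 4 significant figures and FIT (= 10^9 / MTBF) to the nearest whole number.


Formula: λ = 1 / MTBF; FIT = λ × 1e9 = 1e9 / MTBF
λ = 1 / 157814 ≈ 6.337e-06 failures/hour
FIT = 1e9 / 157814 ≈ 6337 failures per 1e9 hours (nearest whole number)

λ = 6.337e-06 /h, FIT = 6337


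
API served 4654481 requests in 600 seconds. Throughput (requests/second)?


Formula: throughput = requests / seconds
throughput = 4654481 / 600
throughput = 7757.47 requests/second

7757.47 requests/second


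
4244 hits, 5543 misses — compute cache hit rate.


Formula: hit rate = hits / (hits + misses) * 100
hit rate = 4244 / (4244 + 5543) * 100
hit rate = 4244 / 9787 * 100
hit rate = 43.36%

43.36%


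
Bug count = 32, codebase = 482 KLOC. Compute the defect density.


Defect density = defects / KLOC
Defect density = 32 / 482
Defect density = 0.066 defects/KLOC

0.066 defects/KLOC


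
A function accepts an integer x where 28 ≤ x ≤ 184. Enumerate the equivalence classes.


Valid range: [28, 184]
Class 1: x < 28 — invalid
Class 2: 28 ≤ x ≤ 184 — valid
Class 3: x > 184 — invalid
Total equivalence classes: 3

3 equivalence classes


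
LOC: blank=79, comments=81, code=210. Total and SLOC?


Total LOC = blank + comment + code
Total LOC = 79 + 81 + 210 = 370
SLOC (source only) = code = 210

Total LOC: 370, SLOC: 210


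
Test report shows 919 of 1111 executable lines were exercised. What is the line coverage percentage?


Coverage = covered / total * 100
Coverage = 919 / 1111 * 100
Coverage = 82.72%

82.72%


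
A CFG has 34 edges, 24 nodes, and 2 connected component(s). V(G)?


Formula: V(G) = E - N + 2P
V(G) = 34 - 24 + 2*2
V(G) = 10 + 4
V(G) = 14

14


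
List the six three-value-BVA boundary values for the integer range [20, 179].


Range: [20, 179]
Boundaries: just below min, min, min+1, max-1, max, just above max
Values: [19, 20, 21, 178, 179, 180]

[19, 20, 21, 178, 179, 180]


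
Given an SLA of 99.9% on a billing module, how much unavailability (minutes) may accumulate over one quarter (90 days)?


Formula: allowed downtime = period * (100 - SLA) / 100
Period (quarter (90 days)) = 129600 minutes
Unavailability fraction = (100 - 99.9) / 100
Allowed downtime = 129600 * (100 - 99.9) / 100
Allowed downtime = 129.6 minutes

129.6 minutes


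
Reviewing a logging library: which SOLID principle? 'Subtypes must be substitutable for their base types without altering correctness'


This describes the Liskov Substitution Principle (LSP)

Liskov Substitution Principle (LSP)


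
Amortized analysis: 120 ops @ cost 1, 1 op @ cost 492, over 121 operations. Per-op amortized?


Formula: Amortized cost = Total cost / Operations
Total cost = (120 * 1) + (1 * 492)
Total cost = 120 + 492 = 612
Amortized = 612 / 121 = 5.0579

5.0579


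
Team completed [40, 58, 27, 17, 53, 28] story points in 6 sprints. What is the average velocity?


Formula: Avg velocity = Total points / Number of sprints
Points: [40, 58, 27, 17, 53, 28]
Sum = 40 + 58 + 27 + 17 + 53 + 28 = 223
Avg velocity = 223 / 6 = 37.17 points/sprint

37.17 points/sprint


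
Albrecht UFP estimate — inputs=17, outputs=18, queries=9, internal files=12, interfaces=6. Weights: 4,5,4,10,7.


UFP = EI*4 + EO*5 + EQ*4 + ILF*10 + EIF*7
UFP = 17*4 + 18*5 + 9*4 + 12*10 + 6*7
UFP = 68 + 90 + 36 + 120 + 42
UFP = 356

356


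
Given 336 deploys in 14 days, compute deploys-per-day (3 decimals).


Formula: deployments per day = releases / days
= 336 / 14
= 24.0 deploys/day
(equivalently, 168.0 deploys/week)

24.0 deploys/day


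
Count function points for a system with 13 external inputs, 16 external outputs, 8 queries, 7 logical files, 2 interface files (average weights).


UFP = EI*4 + EO*5 + EQ*4 + ILF*10 + EIF*7
UFP = 13*4 + 16*5 + 8*4 + 7*10 + 2*7
UFP = 52 + 80 + 32 + 70 + 14
UFP = 248

248


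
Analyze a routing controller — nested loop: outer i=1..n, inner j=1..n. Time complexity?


Reasoning: n iterations times n iterations
Complexity: O(n^2)

O(n^2)


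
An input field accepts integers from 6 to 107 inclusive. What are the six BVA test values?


Range: [6, 107]
Boundaries: just below min, min, min+1, max-1, max, just above max
Values: [5, 6, 7, 106, 107, 108]

[5, 6, 7, 106, 107, 108]


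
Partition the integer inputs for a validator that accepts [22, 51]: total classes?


Valid range: [22, 51]
Class 1: x < 22 — invalid
Class 2: 22 ≤ x ≤ 51 — valid
Class 3: x > 51 — invalid
Total equivalence classes: 3

3 equivalence classes


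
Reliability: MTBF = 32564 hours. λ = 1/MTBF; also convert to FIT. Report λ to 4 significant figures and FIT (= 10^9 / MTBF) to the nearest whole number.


Formula: λ = 1 / MTBF; FIT = λ × 1e9 = 1e9 / MTBF
λ = 1 / 32564 ≈ 3.071e-05 failures/hour
FIT = 1e9 / 32564 ≈ 30709 failures per 1e9 hours (nearest whole number)

λ = 3.071e-05 /h, FIT = 30709


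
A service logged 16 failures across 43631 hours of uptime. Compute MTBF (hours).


Formula: MTBF = Total operating time / Number of failures
MTBF = 43631 / 16
MTBF = 2726.94 hours

2726.94 hours


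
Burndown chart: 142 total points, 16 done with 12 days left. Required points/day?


Formula: Required rate = Remaining points / Days left
Remaining = 142 - 16 = 126 points
Required rate = 126 / 12 = 10.5 points/day

10.5 points/day


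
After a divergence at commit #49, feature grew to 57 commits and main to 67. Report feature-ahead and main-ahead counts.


Common ancestor: commit #49
feature commits after divergence: 57 - 49 = 8
main commits after divergence: 67 - 49 = 18
feature is 8 commits ahead of main
main is 18 commits ahead of feature

feature ahead: 8, main ahead: 18


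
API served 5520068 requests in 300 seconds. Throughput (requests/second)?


Formula: throughput = requests / seconds
throughput = 5520068 / 300
throughput = 18400.23 requests/second

18400.23 requests/second


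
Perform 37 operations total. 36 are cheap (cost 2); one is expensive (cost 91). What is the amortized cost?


Formula: Amortized cost = Total cost / Operations
Total cost = (36 * 2) + (1 * 91)
Total cost = 72 + 91 = 163
Amortized = 163 / 37 = 4.4054

4.4054


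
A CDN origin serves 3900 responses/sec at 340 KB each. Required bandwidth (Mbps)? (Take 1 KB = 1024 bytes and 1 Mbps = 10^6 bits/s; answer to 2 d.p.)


Formula: Mbps = payload_bytes * RPS * 8 / 1e6
Payload per request = 340 KB = 340 * 1024 = 348160 bytes
Total bytes/sec = 348160 * 3900 = 1357824000
Total bits/sec = 1357824000 * 8 = 10862592000
Mbps = 10862592000 / 1e6 = 10862.59

10862.59 Mbps


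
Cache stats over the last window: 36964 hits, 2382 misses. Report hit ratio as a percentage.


Formula: hit rate = hits / (hits + misses) * 100
hit rate = 36964 / (36964 + 2382) * 100
hit rate = 36964 / 39346 * 100
hit rate = 93.95%

93.95%


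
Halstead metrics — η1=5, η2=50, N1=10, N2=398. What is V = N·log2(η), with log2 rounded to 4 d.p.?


Formula: V = N * log2(η), where N = N1 + N2 and η = η1 + η2
η = 5 + 50 = 55
N = 10 + 398 = 408
log2(55) ≈ 5.7814
V = 408 * 5.7814 = 2358.81

2358.81


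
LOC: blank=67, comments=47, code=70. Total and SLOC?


Total LOC = blank + comment + code
Total LOC = 67 + 47 + 70 = 184
SLOC (source only) = code = 70

Total LOC: 184, SLOC: 70


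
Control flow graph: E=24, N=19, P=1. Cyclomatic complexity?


Formula: V(G) = E - N + 2P
V(G) = 24 - 19 + 2*1
V(G) = 5 + 2
V(G) = 7

7


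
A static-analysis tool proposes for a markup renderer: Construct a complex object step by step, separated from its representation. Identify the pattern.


This matches the Builder pattern

Builder


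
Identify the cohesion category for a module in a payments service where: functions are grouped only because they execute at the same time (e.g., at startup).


Reasoning: Related by timing only
Type: Temporal cohesion

Temporal cohesion


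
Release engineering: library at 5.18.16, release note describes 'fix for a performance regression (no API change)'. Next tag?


Current: 5.18.16
Change category: 'fix for a performance regression (no API change)' → patch bump
SemVer rule: patch bump → increment PATCH (MAJOR and MINOR unchanged)
New: 5.18.17

5.18.17


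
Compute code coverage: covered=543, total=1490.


Coverage = covered / total * 100
Coverage = 543 / 1490 * 100
Coverage = 36.44%

36.44%


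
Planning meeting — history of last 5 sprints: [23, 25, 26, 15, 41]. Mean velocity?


Formula: Avg velocity = Total points / Number of sprints
Points: [23, 25, 26, 15, 41]
Sum = 23 + 25 + 26 + 15 + 41 = 130
Avg velocity = 130 / 5 = 26.0 points/sprint

26.0 points/sprint


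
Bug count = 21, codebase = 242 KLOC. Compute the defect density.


Defect density = defects / KLOC
Defect density = 21 / 242
Defect density = 0.087 defects/KLOC

0.087 defects/KLOC


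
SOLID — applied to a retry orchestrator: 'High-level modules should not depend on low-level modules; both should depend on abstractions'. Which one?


This describes the Dependency Inversion Principle (DIP)

Dependency Inversion Principle (DIP)


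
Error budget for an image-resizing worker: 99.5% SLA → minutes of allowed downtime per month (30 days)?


Formula: allowed downtime = period * (100 - SLA) / 100
Period (month (30 days)) = 43200 minutes
Unavailability fraction = (100 - 99.5) / 100
Allowed downtime = 43200 * (100 - 99.5) / 100
Allowed downtime = 216.0 minutes

216.0 minutes


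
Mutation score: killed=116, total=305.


Mutation score = killed / total * 100
Mutation score = 116 / 305 * 100
Mutation score = 38.03%

38.03%


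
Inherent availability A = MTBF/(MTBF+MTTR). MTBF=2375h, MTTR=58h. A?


Availability = MTBF / (MTBF + MTTR)
Availability = 2375 / (2375 + 58)
Availability = 2375 / 2433
Availability = 97.6161%

97.6161%


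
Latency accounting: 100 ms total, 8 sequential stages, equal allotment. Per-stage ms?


Formula: per_stage = total_budget / stages
per_stage = 100 / 8
per_stage = 12.5 ms

12.5 ms


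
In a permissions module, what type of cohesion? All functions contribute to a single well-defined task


Reasoning: Best: single purpose
Type: Functional cohesion

Functional cohesion


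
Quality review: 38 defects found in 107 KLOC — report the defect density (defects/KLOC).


Defect density = defects / KLOC
Defect density = 38 / 107
Defect density = 0.355 defects/KLOC

0.355 defects/KLOC


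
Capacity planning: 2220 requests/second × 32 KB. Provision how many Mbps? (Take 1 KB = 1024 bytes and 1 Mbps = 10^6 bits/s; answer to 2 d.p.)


Formula: Mbps = payload_bytes * RPS * 8 / 1e6
Payload per request = 32 KB = 32 * 1024 = 32768 bytes
Total bytes/sec = 32768 * 2220 = 72744960
Total bits/sec = 72744960 * 8 = 581959680
Mbps = 581959680 / 1e6 = 581.96

581.96 Mbps


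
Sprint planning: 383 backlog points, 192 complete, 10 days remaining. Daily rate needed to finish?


Formula: Required rate = Remaining points / Days left
Remaining = 383 - 192 = 191 points
Required rate = 191 / 10 = 19.1 points/day

19.1 points/day


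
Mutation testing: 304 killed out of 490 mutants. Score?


Mutation score = killed / total * 100
Mutation score = 304 / 490 * 100
Mutation score = 62.04%

62.04%


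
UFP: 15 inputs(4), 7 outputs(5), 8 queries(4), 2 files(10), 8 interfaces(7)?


UFP = EI*4 + EO*5 + EQ*4 + ILF*10 + EIF*7
UFP = 15*4 + 7*5 + 8*4 + 2*10 + 8*7
UFP = 60 + 35 + 32 + 20 + 56
UFP = 203

203


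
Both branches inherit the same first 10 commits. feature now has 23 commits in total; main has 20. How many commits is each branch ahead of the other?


Common ancestor: commit #10
feature commits after divergence: 23 - 10 = 13
main commits after divergence: 20 - 10 = 10
feature is 13 commits ahead of main
main is 10 commits ahead of feature

feature ahead: 13, main ahead: 10


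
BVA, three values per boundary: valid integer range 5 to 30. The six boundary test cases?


Range: [5, 30]
Boundaries: just below min, min, min+1, max-1, max, just above max
Values: [4, 5, 6, 29, 30, 31]

[4, 5, 6, 29, 30, 31]


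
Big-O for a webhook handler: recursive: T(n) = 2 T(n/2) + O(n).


Reasoning: master theorem case 2 (merge-sort recurrence)
Complexity: O(n log n)

O(n log n)


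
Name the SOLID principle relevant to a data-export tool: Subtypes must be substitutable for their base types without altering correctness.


This describes the Liskov Substitution Principle (LSP)

Liskov Substitution Principle (LSP)


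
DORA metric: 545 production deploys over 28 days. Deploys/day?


Formula: deployments per day = releases / days
= 545 / 28
= 19.464 deploys/day
(equivalently, 136.25 deploys/week)

19.464 deploys/day


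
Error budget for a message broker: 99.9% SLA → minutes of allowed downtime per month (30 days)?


Formula: allowed downtime = period * (100 - SLA) / 100
Period (month (30 days)) = 43200 minutes
Unavailability fraction = (100 - 99.9) / 100
Allowed downtime = 43200 * (100 - 99.9) / 100
Allowed downtime = 43.2 minutes

43.2 minutes


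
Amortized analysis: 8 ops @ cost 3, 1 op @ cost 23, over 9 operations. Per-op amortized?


Formula: Amortized cost = Total cost / Operations
Total cost = (8 * 3) + (1 * 23)
Total cost = 24 + 23 = 47
Amortized = 47 / 9 = 5.2222

5.2222


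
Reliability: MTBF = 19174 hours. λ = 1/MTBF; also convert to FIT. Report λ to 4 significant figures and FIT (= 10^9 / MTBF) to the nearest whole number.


Formula: λ = 1 / MTBF; FIT = λ × 1e9 = 1e9 / MTBF
λ = 1 / 19174 ≈ 5.215e-05 failures/hour
FIT = 1e9 / 19174 ≈ 52154 failures per 1e9 hours (nearest whole number)

λ = 5.215e-05 /h, FIT = 52154


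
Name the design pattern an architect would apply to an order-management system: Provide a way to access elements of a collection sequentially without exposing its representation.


This matches the Iterator pattern

Iterator


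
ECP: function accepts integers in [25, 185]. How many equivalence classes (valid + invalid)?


Valid range: [25, 185]
Class 1: x < 25 — invalid
Class 2: 25 ≤ x ≤ 185 — valid
Class 3: x > 185 — invalid
Total equivalence classes: 3

3 equivalence classes


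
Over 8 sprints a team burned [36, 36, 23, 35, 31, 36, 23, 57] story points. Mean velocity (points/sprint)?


Formula: Avg velocity = Total points / Number of sprints
Points: [36, 36, 23, 35, 31, 36, 23, 57]
Sum = 36 + 36 + 23 + 35 + 31 + 36 + 23 + 57 = 277
Avg velocity = 277 / 8 = 34.63 points/sprint

34.63 points/sprint


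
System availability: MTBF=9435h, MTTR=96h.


Availability = MTBF / (MTBF + MTTR)
Availability = 9435 / (9435 + 96)
Availability = 9435 / 9531
Availability = 98.9928%

98.9928%


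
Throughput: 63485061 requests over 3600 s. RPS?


Formula: throughput = requests / seconds
throughput = 63485061 / 3600
throughput = 17634.74 requests/second

17634.74 requests/second


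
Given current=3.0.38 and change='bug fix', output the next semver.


Current: 3.0.38
Change category: 'bug fix' → patch bump
SemVer rule: patch bump → increment PATCH (MAJOR and MINOR unchanged)
New: 3.0.39

3.0.39


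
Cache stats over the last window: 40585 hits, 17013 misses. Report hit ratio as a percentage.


Formula: hit rate = hits / (hits + misses) * 100
hit rate = 40585 / (40585 + 17013) * 100
hit rate = 40585 / 57598 * 100
hit rate = 70.46%

70.46%


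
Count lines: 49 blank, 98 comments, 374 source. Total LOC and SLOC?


Total LOC = blank + comment + code
Total LOC = 49 + 98 + 374 = 521
SLOC (source only) = code = 374

Total LOC: 521, SLOC: 374


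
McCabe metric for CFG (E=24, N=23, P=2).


Formula: V(G) = E - N + 2P
V(G) = 24 - 23 + 2*2
V(G) = 1 + 4
V(G) = 5

5


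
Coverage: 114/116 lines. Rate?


Coverage = covered / total * 100
Coverage = 114 / 116 * 100
Coverage = 98.28%

98.28%


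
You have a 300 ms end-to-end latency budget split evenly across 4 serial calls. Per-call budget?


Formula: per_stage = total_budget / stages
per_stage = 300 / 4
per_stage = 75.0 ms

75.0 ms


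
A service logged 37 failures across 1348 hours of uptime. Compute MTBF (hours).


Formula: MTBF = Total operating time / Number of failures
MTBF = 1348 / 37
MTBF = 36.43 hours

36.43 hours


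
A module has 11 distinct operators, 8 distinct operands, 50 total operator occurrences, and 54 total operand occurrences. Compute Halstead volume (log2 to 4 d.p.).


Formula: V = N * log2(η), where N = N1 + N2 and η = η1 + η2
η = 11 + 8 = 19
N = 50 + 54 = 104
log2(19) ≈ 4.2479
V = 104 * 4.2479 = 441.78

441.78
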